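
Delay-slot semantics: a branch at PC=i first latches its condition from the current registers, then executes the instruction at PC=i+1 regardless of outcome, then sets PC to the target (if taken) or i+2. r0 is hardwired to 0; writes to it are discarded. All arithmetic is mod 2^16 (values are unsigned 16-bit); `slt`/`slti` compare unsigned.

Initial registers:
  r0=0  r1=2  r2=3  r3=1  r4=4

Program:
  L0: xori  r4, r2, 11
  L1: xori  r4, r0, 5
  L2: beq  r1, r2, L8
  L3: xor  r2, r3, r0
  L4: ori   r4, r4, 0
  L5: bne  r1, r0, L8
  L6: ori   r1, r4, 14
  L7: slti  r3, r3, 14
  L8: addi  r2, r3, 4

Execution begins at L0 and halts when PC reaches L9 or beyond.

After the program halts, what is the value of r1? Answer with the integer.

15

[0] xori  r4, r2, 11  →  {r0:0, r1:2, r2:3, r3:1, r4:8}
[1] xori  r4, r0, 5  →  {r0:0, r1:2, r2:3, r3:1, r4:5}
[2] beq  r1, r2, L8  →  {r0:0, r1:2, r2:3, r3:1, r4:5}  ⟨branch fallthrough⟩
[3] xor  r2, r3, r0  →  {r0:0, r1:2, r2:1, r3:1, r4:5}
[4] ori   r4, r4, 0  →  {r0:0, r1:2, r2:1, r3:1, r4:5}
[5] bne  r1, r0, L8  →  {r0:0, r1:2, r2:1, r3:1, r4:5}  ⟨branch taken⟩
[6] ori   r1, r4, 14  →  {r0:0, r1:15, r2:1, r3:1, r4:5}
[8] addi  r2, r3, 4  →  {r0:0, r1:15, r2:5, r3:1, r4:5}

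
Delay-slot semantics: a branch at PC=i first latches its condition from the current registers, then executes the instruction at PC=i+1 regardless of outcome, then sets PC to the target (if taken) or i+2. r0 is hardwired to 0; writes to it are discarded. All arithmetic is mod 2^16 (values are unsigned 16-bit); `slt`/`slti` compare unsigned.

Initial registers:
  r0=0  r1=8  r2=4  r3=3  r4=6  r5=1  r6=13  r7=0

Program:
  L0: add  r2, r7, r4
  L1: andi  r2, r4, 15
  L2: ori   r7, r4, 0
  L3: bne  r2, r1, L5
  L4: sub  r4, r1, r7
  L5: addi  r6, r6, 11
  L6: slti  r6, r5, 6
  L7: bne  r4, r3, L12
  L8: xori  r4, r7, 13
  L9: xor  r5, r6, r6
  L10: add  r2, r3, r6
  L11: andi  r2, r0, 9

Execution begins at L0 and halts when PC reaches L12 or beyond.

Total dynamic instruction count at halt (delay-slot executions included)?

[0] add  r2, r7, r4  →  {r0:0, r1:8, r2:6, r3:3, r4:6, r5:1, r6:13, r7:0}
[1] andi  r2, r4, 15  →  {r0:0, r1:8, r2:6, r3:3, r4:6, r5:1, r6:13, r7:0}
[2] ori   r7, r4, 0  →  {r0:0, r1:8, r2:6, r3:3, r4:6, r5:1, r6:13, r7:6}
[3] bne  r2, r1, L5  →  {r0:0, r1:8, r2:6, r3:3, r4:6, r5:1, r6:13, r7:6}  ⟨branch taken⟩
[4] sub  r4, r1, r7  →  {r0:0, r1:8, r2:6, r3:3, r4:2, r5:1, r6:13, r7:6}
[5] addi  r6, r6, 11  →  {r0:0, r1:8, r2:6, r3:3, r4:2, r5:1, r6:24, r7:6}
[6] slti  r6, r5, 6  →  {r0:0, r1:8, r2:6, r3:3, r4:2, r5:1, r6:1, r7:6}
[7] bne  r4, r3, L12  →  {r0:0, r1:8, r2:6, r3:3, r4:2, r5:1, r6:1, r7:6}  ⟨branch taken⟩
[8] xori  r4, r7, 13  →  {r0:0, r1:8, r2:6, r3:3, r4:11, r5:1, r6:1, r7:6}

9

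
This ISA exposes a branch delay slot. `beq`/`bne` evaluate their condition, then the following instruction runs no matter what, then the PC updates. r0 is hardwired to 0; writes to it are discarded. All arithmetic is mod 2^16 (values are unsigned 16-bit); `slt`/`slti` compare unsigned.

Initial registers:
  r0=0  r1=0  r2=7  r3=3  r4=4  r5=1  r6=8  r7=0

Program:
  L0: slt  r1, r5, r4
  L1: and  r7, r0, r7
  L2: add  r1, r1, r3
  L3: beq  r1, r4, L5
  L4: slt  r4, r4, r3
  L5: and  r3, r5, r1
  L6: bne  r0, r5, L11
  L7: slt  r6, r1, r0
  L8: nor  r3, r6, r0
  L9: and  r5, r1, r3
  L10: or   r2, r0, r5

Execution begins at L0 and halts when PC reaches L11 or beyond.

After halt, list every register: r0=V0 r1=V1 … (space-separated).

r0=0 r1=4 r2=7 r3=0 r4=0 r5=1 r6=0 r7=0

[0] slt  r1, r5, r4  →  {r0:0, r1:1, r2:7, r3:3, r4:4, r5:1, r6:8, r7:0}
[1] and  r7, r0, r7  →  {r0:0, r1:1, r2:7, r3:3, r4:4, r5:1, r6:8, r7:0}
[2] add  r1, r1, r3  →  {r0:0, r1:4, r2:7, r3:3, r4:4, r5:1, r6:8, r7:0}
[3] beq  r1, r4, L5  →  {r0:0, r1:4, r2:7, r3:3, r4:4, r5:1, r6:8, r7:0}  ⟨branch taken⟩
[4] slt  r4, r4, r3  →  {r0:0, r1:4, r2:7, r3:3, r4:0, r5:1, r6:8, r7:0}
[5] and  r3, r5, r1  →  {r0:0, r1:4, r2:7, r3:0, r4:0, r5:1, r6:8, r7:0}
[6] bne  r0, r5, L11  →  {r0:0, r1:4, r2:7, r3:0, r4:0, r5:1, r6:8, r7:0}  ⟨branch taken⟩
[7] slt  r6, r1, r0  →  {r0:0, r1:4, r2:7, r3:0, r4:0, r5:1, r6:0, r7:0}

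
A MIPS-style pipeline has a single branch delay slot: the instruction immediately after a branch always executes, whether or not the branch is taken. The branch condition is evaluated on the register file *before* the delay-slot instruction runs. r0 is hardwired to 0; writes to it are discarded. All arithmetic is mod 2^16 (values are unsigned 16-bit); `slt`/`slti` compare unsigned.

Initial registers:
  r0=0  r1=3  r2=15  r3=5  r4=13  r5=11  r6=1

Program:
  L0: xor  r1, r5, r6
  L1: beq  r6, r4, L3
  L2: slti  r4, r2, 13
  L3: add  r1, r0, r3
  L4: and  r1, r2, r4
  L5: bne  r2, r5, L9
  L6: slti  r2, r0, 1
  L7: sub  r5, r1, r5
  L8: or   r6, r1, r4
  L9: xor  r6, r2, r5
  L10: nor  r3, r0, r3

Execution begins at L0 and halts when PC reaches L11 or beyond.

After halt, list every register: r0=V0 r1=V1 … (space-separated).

r0=0 r1=0 r2=1 r3=65530 r4=0 r5=11 r6=10

[0] xor  r1, r5, r6  →  {r0:0, r1:10, r2:15, r3:5, r4:13, r5:11, r6:1}
[1] beq  r6, r4, L3  →  {r0:0, r1:10, r2:15, r3:5, r4:13, r5:11, r6:1}  ⟨branch fallthrough⟩
[2] slti  r4, r2, 13  →  {r0:0, r1:10, r2:15, r3:5, r4:0, r5:11, r6:1}
[3] add  r1, r0, r3  →  {r0:0, r1:5, r2:15, r3:5, r4:0, r5:11, r6:1}
[4] and  r1, r2, r4  →  {r0:0, r1:0, r2:15, r3:5, r4:0, r5:11, r6:1}
[5] bne  r2, r5, L9  →  {r0:0, r1:0, r2:15, r3:5, r4:0, r5:11, r6:1}  ⟨branch taken⟩
[6] slti  r2, r0, 1  →  {r0:0, r1:0, r2:1, r3:5, r4:0, r5:11, r6:1}
[9] xor  r6, r2, r5  →  {r0:0, r1:0, r2:1, r3:5, r4:0, r5:11, r6:10}
[10] nor  r3, r0, r3  →  {r0:0, r1:0, r2:1, r3:65530, r4:0, r5:11, r6:10}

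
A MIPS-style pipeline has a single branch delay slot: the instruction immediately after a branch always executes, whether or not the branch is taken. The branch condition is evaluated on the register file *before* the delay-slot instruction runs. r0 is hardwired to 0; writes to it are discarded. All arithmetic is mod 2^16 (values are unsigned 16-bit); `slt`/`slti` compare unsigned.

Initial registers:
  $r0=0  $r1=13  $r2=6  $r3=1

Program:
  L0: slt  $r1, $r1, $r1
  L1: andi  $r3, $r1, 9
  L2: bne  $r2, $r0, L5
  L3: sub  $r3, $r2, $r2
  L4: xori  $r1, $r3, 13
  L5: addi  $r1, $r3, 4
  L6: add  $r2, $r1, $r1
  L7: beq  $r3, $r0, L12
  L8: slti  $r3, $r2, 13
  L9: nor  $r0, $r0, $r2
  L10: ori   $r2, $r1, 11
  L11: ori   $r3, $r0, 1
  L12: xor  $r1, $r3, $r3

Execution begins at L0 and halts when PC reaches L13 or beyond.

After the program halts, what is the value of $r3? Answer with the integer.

1

[0] slt  $r1, $r1, $r1  →  {$r0:0, $r1:0, $r2:6, $r3:1}
[1] andi  $r3, $r1, 9  →  {$r0:0, $r1:0, $r2:6, $r3:0}
[2] bne  $r2, $r0, L5  →  {$r0:0, $r1:0, $r2:6, $r3:0}  ⟨branch taken⟩
[3] sub  $r3, $r2, $r2  →  {$r0:0, $r1:0, $r2:6, $r3:0}
[5] addi  $r1, $r3, 4  →  {$r0:0, $r1:4, $r2:6, $r3:0}
[6] add  $r2, $r1, $r1  →  {$r0:0, $r1:4, $r2:8, $r3:0}
[7] beq  $r3, $r0, L12  →  {$r0:0, $r1:4, $r2:8, $r3:0}  ⟨branch taken⟩
[8] slti  $r3, $r2, 13  →  {$r0:0, $r1:4, $r2:8, $r3:1}
[12] xor  $r1, $r3, $r3  →  {$r0:0, $r1:0, $r2:8, $r3:1}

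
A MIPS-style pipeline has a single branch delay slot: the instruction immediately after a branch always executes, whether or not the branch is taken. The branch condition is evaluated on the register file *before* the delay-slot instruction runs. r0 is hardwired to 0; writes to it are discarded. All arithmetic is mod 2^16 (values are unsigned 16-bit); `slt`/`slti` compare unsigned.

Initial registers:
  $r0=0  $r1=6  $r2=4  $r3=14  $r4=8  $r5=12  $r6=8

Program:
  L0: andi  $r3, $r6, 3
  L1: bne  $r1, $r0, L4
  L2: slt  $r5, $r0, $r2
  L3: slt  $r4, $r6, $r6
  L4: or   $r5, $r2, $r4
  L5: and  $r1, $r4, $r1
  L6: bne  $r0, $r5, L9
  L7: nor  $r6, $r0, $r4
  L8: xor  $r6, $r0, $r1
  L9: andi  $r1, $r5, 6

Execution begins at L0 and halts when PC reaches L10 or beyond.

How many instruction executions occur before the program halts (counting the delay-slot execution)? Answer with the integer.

8

[0] andi  $r3, $r6, 3  →  {$r0:0, $r1:6, $r2:4, $r3:0, $r4:8, $r5:12, $r6:8}
[1] bne  $r1, $r0, L4  →  {$r0:0, $r1:6, $r2:4, $r3:0, $r4:8, $r5:12, $r6:8}  ⟨branch taken⟩
[2] slt  $r5, $r0, $r2  →  {$r0:0, $r1:6, $r2:4, $r3:0, $r4:8, $r5:1, $r6:8}
[4] or   $r5, $r2, $r4  →  {$r0:0, $r1:6, $r2:4, $r3:0, $r4:8, $r5:12, $r6:8}
[5] and  $r1, $r4, $r1  →  {$r0:0, $r1:0, $r2:4, $r3:0, $r4:8, $r5:12, $r6:8}
[6] bne  $r0, $r5, L9  →  {$r0:0, $r1:0, $r2:4, $r3:0, $r4:8, $r5:12, $r6:8}  ⟨branch taken⟩
[7] nor  $r6, $r0, $r4  →  {$r0:0, $r1:0, $r2:4, $r3:0, $r4:8, $r5:12, $r6:65527}
[9] andi  $r1, $r5, 6  →  {$r0:0, $r1:4, $r2:4, $r3:0, $r4:8, $r5:12, $r6:65527}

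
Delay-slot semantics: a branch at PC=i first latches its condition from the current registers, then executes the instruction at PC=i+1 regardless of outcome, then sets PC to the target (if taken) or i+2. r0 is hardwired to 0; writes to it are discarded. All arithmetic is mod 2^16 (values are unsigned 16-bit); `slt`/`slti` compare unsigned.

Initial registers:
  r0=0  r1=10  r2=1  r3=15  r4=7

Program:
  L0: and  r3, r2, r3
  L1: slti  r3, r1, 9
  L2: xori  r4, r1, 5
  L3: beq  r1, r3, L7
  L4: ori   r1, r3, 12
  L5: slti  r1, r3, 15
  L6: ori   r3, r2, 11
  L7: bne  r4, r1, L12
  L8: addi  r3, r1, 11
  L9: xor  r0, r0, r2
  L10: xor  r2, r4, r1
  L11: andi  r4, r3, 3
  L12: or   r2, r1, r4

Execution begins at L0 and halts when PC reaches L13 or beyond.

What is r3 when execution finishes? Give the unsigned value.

12

#0 and  r3, r2, r3 ; 0/10/1/1/7
#1 slti  r3, r1, 9 ; 0/10/1/0/7
#2 xori  r4, r1, 5 ; 0/10/1/0/15
#3 beq  r1, r3, L7 ; 0/10/1/0/15 ; →fallthru
#4 ori   r1, r3, 12 ; 0/12/1/0/15
#5 slti  r1, r3, 15 ; 0/1/1/0/15
#6 ori   r3, r2, 11 ; 0/1/1/11/15
#7 bne  r4, r1, L12 ; 0/1/1/11/15 ; →target
#8 addi  r3, r1, 11 ; 0/1/1/12/15
#12 or   r2, r1, r4 ; 0/1/15/12/15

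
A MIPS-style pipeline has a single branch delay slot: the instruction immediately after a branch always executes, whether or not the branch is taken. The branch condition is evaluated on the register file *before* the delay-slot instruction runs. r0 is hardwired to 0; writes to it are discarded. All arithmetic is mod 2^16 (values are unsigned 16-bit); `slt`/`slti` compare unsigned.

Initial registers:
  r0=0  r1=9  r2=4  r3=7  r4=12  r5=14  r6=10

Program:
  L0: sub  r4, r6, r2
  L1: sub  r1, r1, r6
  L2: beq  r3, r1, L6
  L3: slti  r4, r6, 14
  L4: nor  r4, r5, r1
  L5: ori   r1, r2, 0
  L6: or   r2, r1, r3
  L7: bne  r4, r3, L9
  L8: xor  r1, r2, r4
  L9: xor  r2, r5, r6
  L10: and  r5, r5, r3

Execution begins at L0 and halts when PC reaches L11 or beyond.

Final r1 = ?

PC=0  sub  r4, r6, r2        | r0=0 r1=9 r2=4 r3=7 r4=6 r5=14 r6=10
PC=1  sub  r1, r1, r6        | r0=0 r1=65535 r2=4 r3=7 r4=6 r5=14 r6=10
PC=2  beq  r3, r1, L6        | r0=0 r1=65535 r2=4 r3=7 r4=6 r5=14 r6=10  [not taken]
PC=3  slti  r4, r6, 14       | r0=0 r1=65535 r2=4 r3=7 r4=1 r5=14 r6=10
PC=4  nor  r4, r5, r1        | r0=0 r1=65535 r2=4 r3=7 r4=0 r5=14 r6=10
PC=5  ori   r1, r2, 0        | r0=0 r1=4 r2=4 r3=7 r4=0 r5=14 r6=10
PC=6  or   r2, r1, r3        | r0=0 r1=4 r2=7 r3=7 r4=0 r5=14 r6=10
PC=7  bne  r4, r3, L9        | r0=0 r1=4 r2=7 r3=7 r4=0 r5=14 r6=10  [TAKEN]
PC=8  xor  r1, r2, r4        | r0=0 r1=7 r2=7 r3=7 r4=0 r5=14 r6=10
PC=9  xor  r2, r5, r6        | r0=0 r1=7 r2=4 r3=7 r4=0 r5=14 r6=10
PC=10 and  r5, r5, r3        | r0=0 r1=7 r2=4 r3=7 r4=0 r5=6 r6=10

7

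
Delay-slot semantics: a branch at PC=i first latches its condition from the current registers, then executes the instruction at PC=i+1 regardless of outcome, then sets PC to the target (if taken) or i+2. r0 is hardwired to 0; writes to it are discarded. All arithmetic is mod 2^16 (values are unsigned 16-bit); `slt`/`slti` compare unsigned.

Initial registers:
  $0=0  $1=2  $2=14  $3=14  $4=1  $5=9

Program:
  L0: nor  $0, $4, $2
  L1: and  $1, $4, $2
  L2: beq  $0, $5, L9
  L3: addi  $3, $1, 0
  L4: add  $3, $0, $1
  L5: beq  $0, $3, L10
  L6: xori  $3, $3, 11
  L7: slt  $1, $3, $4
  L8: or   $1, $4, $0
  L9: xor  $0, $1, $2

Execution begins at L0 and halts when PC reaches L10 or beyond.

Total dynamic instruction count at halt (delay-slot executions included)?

7

#0 nor  $0, $4, $2 ; 0/2/14/14/1/9
#1 and  $1, $4, $2 ; 0/0/14/14/1/9
#2 beq  $0, $5, L9 ; 0/0/14/14/1/9 ; →fallthru
#3 addi  $3, $1, 0 ; 0/0/14/0/1/9
#4 add  $3, $0, $1 ; 0/0/14/0/1/9
#5 beq  $0, $3, L10 ; 0/0/14/0/1/9 ; →target
#6 xori  $3, $3, 11 ; 0/0/14/11/1/9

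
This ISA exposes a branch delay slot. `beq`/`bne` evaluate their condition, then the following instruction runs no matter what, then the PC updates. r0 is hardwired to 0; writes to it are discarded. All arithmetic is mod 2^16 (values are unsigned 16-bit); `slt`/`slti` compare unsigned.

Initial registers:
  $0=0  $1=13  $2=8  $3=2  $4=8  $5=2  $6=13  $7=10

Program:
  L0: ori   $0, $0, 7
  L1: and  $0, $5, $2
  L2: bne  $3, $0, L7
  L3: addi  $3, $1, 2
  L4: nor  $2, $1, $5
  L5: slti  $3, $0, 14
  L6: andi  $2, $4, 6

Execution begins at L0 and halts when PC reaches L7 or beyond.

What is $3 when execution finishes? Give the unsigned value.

PC=0  ori   $0, $0, 7        | $0=0 $1=13 $2=8 $3=2 $4=8 $5=2 $6=13 $7=10
PC=1  and  $0, $5, $2        | $0=0 $1=13 $2=8 $3=2 $4=8 $5=2 $6=13 $7=10
PC=2  bne  $3, $0, L7        | $0=0 $1=13 $2=8 $3=2 $4=8 $5=2 $6=13 $7=10  [TAKEN]
PC=3  addi  $3, $1, 2        | $0=0 $1=13 $2=8 $3=15 $4=8 $5=2 $6=13 $7=10

15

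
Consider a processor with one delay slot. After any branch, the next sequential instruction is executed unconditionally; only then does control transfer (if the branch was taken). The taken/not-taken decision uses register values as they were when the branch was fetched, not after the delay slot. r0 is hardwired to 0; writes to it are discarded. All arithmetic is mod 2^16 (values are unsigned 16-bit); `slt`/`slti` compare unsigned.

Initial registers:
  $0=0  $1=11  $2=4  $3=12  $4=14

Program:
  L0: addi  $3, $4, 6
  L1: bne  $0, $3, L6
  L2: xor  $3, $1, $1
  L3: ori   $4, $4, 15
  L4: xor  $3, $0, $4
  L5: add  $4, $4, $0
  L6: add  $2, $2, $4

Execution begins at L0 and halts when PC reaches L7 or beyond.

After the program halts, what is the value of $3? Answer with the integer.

  step pc=0: addi  $3, $4, 6  regs=(0,11,4,20,14)
  step pc=1: bne  $0, $3, L6  cond=T  regs=(0,11,4,20,14)
  step pc=2: xor  $3, $1, $1  regs=(0,11,4,0,14)
  step pc=6: add  $2, $2, $4  regs=(0,11,18,0,14)

0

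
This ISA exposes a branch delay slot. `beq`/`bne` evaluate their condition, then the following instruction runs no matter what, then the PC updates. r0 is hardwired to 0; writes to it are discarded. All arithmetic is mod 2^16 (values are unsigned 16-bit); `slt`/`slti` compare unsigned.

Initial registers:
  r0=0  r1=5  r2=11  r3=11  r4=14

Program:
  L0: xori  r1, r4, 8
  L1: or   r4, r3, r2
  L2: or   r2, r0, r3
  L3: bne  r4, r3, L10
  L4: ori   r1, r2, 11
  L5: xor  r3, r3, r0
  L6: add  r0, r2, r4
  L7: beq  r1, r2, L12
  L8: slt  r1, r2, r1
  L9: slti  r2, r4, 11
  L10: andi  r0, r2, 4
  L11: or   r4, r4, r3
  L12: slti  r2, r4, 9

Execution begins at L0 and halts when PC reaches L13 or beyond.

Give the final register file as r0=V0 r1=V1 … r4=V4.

r0=0 r1=0 r2=0 r3=11 r4=11

#0 xori  r1, r4, 8 ; 0/6/11/11/14
#1 or   r4, r3, r2 ; 0/6/11/11/11
#2 or   r2, r0, r3 ; 0/6/11/11/11
#3 bne  r4, r3, L10 ; 0/6/11/11/11 ; →fallthru
#4 ori   r1, r2, 11 ; 0/11/11/11/11
#5 xor  r3, r3, r0 ; 0/11/11/11/11
#6 add  r0, r2, r4 ; 0/11/11/11/11
#7 beq  r1, r2, L12 ; 0/11/11/11/11 ; →target
#8 slt  r1, r2, r1 ; 0/0/11/11/11
#12 slti  r2, r4, 9 ; 0/0/0/11/11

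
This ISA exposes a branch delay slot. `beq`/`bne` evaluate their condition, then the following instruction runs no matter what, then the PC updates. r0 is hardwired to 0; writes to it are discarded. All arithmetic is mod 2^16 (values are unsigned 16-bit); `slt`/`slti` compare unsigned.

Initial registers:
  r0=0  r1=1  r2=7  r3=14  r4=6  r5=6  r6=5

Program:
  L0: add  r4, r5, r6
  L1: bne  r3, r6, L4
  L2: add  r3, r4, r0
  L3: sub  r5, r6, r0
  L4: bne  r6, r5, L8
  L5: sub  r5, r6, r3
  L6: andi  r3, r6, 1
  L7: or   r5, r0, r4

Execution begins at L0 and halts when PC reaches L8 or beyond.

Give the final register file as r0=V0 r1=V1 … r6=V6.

[0] add  r4, r5, r6  →  {r0:0, r1:1, r2:7, r3:14, r4:11, r5:6, r6:5}
[1] bne  r3, r6, L4  →  {r0:0, r1:1, r2:7, r3:14, r4:11, r5:6, r6:5}  ⟨branch taken⟩
[2] add  r3, r4, r0  →  {r0:0, r1:1, r2:7, r3:11, r4:11, r5:6, r6:5}
[4] bne  r6, r5, L8  →  {r0:0, r1:1, r2:7, r3:11, r4:11, r5:6, r6:5}  ⟨branch taken⟩
[5] sub  r5, r6, r3  →  {r0:0, r1:1, r2:7, r3:11, r4:11, r5:65530, r6:5}

r0=0 r1=1 r2=7 r3=11 r4=11 r5=65530 r6=5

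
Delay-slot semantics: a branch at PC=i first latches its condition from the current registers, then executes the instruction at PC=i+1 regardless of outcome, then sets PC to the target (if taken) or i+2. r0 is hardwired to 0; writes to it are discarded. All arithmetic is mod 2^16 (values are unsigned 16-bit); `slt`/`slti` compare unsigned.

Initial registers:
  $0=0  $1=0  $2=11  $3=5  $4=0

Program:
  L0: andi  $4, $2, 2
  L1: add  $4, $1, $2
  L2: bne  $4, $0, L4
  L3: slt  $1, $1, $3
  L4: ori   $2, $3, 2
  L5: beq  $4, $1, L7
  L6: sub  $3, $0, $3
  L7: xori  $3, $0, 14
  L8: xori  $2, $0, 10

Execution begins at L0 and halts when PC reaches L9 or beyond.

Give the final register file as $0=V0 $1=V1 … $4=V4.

PC=0  andi  $4, $2, 2        | $0=0 $1=0 $2=11 $3=5 $4=2
PC=1  add  $4, $1, $2        | $0=0 $1=0 $2=11 $3=5 $4=11
PC=2  bne  $4, $0, L4        | $0=0 $1=0 $2=11 $3=5 $4=11  [TAKEN]
PC=3  slt  $1, $1, $3        | $0=0 $1=1 $2=11 $3=5 $4=11
PC=4  ori   $2, $3, 2        | $0=0 $1=1 $2=7 $3=5 $4=11
PC=5  beq  $4, $1, L7        | $0=0 $1=1 $2=7 $3=5 $4=11  [not taken]
PC=6  sub  $3, $0, $3        | $0=0 $1=1 $2=7 $3=65531 $4=11
PC=7  xori  $3, $0, 14       | $0=0 $1=1 $2=7 $3=14 $4=11
PC=8  xori  $2, $0, 10       | $0=0 $1=1 $2=10 $3=14 $4=11

$0=0 $1=1 $2=10 $3=14 $4=11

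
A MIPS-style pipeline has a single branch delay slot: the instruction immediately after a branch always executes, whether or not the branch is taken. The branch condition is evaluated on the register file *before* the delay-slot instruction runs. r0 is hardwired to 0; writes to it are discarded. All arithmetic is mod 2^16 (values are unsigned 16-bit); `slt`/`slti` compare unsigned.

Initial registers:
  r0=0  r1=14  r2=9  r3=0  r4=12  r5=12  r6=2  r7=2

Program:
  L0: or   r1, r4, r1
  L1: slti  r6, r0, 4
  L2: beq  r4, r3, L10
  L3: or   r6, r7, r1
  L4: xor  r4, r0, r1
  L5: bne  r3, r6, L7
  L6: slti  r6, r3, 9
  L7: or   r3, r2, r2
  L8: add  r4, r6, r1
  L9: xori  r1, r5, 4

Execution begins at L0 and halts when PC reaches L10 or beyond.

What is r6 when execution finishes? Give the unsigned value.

1

[0] or   r1, r4, r1  →  {r0:0, r1:14, r2:9, r3:0, r4:12, r5:12, r6:2, r7:2}
[1] slti  r6, r0, 4  →  {r0:0, r1:14, r2:9, r3:0, r4:12, r5:12, r6:1, r7:2}
[2] beq  r4, r3, L10  →  {r0:0, r1:14, r2:9, r3:0, r4:12, r5:12, r6:1, r7:2}  ⟨branch fallthrough⟩
[3] or   r6, r7, r1  →  {r0:0, r1:14, r2:9, r3:0, r4:12, r5:12, r6:14, r7:2}
[4] xor  r4, r0, r1  →  {r0:0, r1:14, r2:9, r3:0, r4:14, r5:12, r6:14, r7:2}
[5] bne  r3, r6, L7  →  {r0:0, r1:14, r2:9, r3:0, r4:14, r5:12, r6:14, r7:2}  ⟨branch taken⟩
[6] slti  r6, r3, 9  →  {r0:0, r1:14, r2:9, r3:0, r4:14, r5:12, r6:1, r7:2}
[7] or   r3, r2, r2  →  {r0:0, r1:14, r2:9, r3:9, r4:14, r5:12, r6:1, r7:2}
[8] add  r4, r6, r1  →  {r0:0, r1:14, r2:9, r3:9, r4:15, r5:12, r6:1, r7:2}
[9] xori  r1, r5, 4  →  {r0:0, r1:8, r2:9, r3:9, r4:15, r5:12, r6:1, r7:2}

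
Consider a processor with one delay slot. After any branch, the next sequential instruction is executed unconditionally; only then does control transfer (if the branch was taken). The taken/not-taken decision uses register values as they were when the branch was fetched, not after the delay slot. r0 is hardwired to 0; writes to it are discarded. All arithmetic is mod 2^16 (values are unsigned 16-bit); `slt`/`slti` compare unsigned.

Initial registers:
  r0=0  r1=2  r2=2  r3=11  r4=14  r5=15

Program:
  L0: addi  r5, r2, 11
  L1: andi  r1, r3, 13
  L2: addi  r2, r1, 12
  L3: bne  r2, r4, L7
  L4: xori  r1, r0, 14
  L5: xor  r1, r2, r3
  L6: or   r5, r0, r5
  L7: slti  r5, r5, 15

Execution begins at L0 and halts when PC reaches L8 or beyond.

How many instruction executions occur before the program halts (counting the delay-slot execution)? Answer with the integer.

  step pc=0: addi  r5, r2, 11  regs=(0,2,2,11,14,13)
  step pc=1: andi  r1, r3, 13  regs=(0,9,2,11,14,13)
  step pc=2: addi  r2, r1, 12  regs=(0,9,21,11,14,13)
  step pc=3: bne  r2, r4, L7  cond=T  regs=(0,9,21,11,14,13)
  step pc=4: xori  r1, r0, 14  regs=(0,14,21,11,14,13)
  step pc=7: slti  r5, r5, 15  regs=(0,14,21,11,14,1)

6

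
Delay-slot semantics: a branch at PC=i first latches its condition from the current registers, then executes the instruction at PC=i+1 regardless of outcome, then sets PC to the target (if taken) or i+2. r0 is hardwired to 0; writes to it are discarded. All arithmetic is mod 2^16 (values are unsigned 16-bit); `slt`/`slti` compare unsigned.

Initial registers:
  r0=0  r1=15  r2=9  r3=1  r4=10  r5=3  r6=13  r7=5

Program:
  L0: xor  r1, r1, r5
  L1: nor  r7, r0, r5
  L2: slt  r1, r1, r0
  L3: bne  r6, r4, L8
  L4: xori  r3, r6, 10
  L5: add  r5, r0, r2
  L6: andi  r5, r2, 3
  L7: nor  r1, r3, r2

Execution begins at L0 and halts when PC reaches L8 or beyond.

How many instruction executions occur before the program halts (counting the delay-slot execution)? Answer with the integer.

5

#0 xor  r1, r1, r5 ; 0/12/9/1/10/3/13/5
#1 nor  r7, r0, r5 ; 0/12/9/1/10/3/13/65532
#2 slt  r1, r1, r0 ; 0/0/9/1/10/3/13/65532
#3 bne  r6, r4, L8 ; 0/0/9/1/10/3/13/65532 ; →target
#4 xori  r3, r6, 10 ; 0/0/9/7/10/3/13/65532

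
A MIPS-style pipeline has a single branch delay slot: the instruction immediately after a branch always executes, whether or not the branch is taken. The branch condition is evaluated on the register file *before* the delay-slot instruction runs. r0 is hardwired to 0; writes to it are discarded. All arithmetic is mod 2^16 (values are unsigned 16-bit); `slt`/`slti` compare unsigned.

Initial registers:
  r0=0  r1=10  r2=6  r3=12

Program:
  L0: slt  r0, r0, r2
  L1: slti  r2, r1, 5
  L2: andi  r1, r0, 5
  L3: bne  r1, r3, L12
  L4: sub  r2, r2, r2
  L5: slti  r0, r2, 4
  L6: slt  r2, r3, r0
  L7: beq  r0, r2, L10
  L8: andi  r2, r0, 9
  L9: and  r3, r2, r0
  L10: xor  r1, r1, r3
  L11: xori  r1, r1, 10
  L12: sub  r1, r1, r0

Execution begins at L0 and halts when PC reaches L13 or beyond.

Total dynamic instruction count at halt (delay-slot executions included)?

6

#0 slt  r0, r0, r2 ; 0/10/6/12
#1 slti  r2, r1, 5 ; 0/10/0/12
#2 andi  r1, r0, 5 ; 0/0/0/12
#3 bne  r1, r3, L12 ; 0/0/0/12 ; →target
#4 sub  r2, r2, r2 ; 0/0/0/12
#12 sub  r1, r1, r0 ; 0/0/0/12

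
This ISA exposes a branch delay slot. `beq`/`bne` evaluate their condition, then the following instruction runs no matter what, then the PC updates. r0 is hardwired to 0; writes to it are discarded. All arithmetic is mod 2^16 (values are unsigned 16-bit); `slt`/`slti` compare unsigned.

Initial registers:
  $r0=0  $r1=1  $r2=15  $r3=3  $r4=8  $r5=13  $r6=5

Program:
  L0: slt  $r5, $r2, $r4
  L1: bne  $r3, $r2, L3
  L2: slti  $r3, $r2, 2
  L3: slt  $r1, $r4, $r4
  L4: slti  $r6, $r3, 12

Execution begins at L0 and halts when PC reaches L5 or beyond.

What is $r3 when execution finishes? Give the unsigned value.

PC=0  slt  $r5, $r2, $r4     | $r0=0 $r1=1 $r2=15 $r3=3 $r4=8 $r5=0 $r6=5
PC=1  bne  $r3, $r2, L3      | $r0=0 $r1=1 $r2=15 $r3=3 $r4=8 $r5=0 $r6=5  [TAKEN]
PC=2  slti  $r3, $r2, 2      | $r0=0 $r1=1 $r2=15 $r3=0 $r4=8 $r5=0 $r6=5
PC=3  slt  $r1, $r4, $r4     | $r0=0 $r1=0 $r2=15 $r3=0 $r4=8 $r5=0 $r6=5
PC=4  slti  $r6, $r3, 12     | $r0=0 $r1=0 $r2=15 $r3=0 $r4=8 $r5=0 $r6=1

0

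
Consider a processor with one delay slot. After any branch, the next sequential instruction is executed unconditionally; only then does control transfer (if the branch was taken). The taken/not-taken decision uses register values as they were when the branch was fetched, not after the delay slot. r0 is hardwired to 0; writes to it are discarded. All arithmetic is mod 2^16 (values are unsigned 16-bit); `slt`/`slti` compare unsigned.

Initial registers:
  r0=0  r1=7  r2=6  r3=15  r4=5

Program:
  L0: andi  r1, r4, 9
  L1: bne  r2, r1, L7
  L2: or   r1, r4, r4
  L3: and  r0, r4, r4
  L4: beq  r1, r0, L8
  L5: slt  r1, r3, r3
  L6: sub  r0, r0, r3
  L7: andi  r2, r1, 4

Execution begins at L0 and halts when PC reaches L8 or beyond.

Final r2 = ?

#0 andi  r1, r4, 9 ; 0/1/6/15/5
#1 bne  r2, r1, L7 ; 0/1/6/15/5 ; →target
#2 or   r1, r4, r4 ; 0/5/6/15/5
#7 andi  r2, r1, 4 ; 0/5/4/15/5

4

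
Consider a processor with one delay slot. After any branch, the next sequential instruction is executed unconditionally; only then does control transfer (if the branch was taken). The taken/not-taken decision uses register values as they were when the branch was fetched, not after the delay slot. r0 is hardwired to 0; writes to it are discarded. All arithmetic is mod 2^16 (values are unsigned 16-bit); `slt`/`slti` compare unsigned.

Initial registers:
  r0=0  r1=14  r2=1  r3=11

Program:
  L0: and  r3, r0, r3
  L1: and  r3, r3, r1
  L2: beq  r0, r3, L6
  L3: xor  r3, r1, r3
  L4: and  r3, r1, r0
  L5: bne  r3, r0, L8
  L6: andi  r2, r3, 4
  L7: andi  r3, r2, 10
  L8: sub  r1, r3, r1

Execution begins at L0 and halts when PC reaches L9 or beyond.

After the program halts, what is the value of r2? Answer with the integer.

#0 and  r3, r0, r3 ; 0/14/1/0
#1 and  r3, r3, r1 ; 0/14/1/0
#2 beq  r0, r3, L6 ; 0/14/1/0 ; →target
#3 xor  r3, r1, r3 ; 0/14/1/14
#6 andi  r2, r3, 4 ; 0/14/4/14
#7 andi  r3, r2, 10 ; 0/14/4/0
#8 sub  r1, r3, r1 ; 0/65522/4/0

4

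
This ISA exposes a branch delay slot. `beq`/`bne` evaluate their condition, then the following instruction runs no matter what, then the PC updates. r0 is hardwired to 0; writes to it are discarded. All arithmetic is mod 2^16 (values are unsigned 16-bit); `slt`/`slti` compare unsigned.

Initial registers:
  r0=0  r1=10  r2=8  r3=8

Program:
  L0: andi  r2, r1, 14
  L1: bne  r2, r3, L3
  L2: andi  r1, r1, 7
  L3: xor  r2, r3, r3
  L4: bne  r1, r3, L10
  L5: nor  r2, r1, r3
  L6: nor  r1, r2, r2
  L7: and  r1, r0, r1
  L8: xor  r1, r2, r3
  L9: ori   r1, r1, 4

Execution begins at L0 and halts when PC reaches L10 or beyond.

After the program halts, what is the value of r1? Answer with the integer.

#0 andi  r2, r1, 14 ; 0/10/10/8
#1 bne  r2, r3, L3 ; 0/10/10/8 ; →target
#2 andi  r1, r1, 7 ; 0/2/10/8
#3 xor  r2, r3, r3 ; 0/2/0/8
#4 bne  r1, r3, L10 ; 0/2/0/8 ; →target
#5 nor  r2, r1, r3 ; 0/2/65525/8

2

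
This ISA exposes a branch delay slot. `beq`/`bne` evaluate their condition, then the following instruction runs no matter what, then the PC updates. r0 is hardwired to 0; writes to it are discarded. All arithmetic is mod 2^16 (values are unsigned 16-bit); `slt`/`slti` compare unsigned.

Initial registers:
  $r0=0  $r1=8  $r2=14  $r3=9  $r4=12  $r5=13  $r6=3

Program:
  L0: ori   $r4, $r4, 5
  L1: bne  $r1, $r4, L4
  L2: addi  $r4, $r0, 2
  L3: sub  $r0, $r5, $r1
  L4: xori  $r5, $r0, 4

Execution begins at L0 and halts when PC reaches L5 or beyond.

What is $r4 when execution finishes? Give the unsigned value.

PC=0  ori   $r4, $r4, 5      | $r0=0 $r1=8 $r2=14 $r3=9 $r4=13 $r5=13 $r6=3
PC=1  bne  $r1, $r4, L4      | $r0=0 $r1=8 $r2=14 $r3=9 $r4=13 $r5=13 $r6=3  [TAKEN]
PC=2  addi  $r4, $r0, 2      | $r0=0 $r1=8 $r2=14 $r3=9 $r4=2 $r5=13 $r6=3
PC=4  xori  $r5, $r0, 4      | $r0=0 $r1=8 $r2=14 $r3=9 $r4=2 $r5=4 $r6=3

2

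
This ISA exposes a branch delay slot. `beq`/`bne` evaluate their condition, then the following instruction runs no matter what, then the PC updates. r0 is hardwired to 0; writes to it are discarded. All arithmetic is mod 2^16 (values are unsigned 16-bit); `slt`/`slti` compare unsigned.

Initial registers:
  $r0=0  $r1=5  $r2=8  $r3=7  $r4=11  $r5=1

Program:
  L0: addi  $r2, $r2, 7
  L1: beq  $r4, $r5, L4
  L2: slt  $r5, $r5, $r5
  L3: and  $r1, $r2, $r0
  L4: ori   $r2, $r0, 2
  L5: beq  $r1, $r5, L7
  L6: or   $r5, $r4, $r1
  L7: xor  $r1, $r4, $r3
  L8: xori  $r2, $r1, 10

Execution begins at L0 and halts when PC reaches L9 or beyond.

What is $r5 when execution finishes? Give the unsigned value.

11

[0] addi  $r2, $r2, 7  →  {$r0:0, $r1:5, $r2:15, $r3:7, $r4:11, $r5:1}
[1] beq  $r4, $r5, L4  →  {$r0:0, $r1:5, $r2:15, $r3:7, $r4:11, $r5:1}  ⟨branch fallthrough⟩
[2] slt  $r5, $r5, $r5  →  {$r0:0, $r1:5, $r2:15, $r3:7, $r4:11, $r5:0}
[3] and  $r1, $r2, $r0  →  {$r0:0, $r1:0, $r2:15, $r3:7, $r4:11, $r5:0}
[4] ori   $r2, $r0, 2  →  {$r0:0, $r1:0, $r2:2, $r3:7, $r4:11, $r5:0}
[5] beq  $r1, $r5, L7  →  {$r0:0, $r1:0, $r2:2, $r3:7, $r4:11, $r5:0}  ⟨branch taken⟩
[6] or   $r5, $r4, $r1  →  {$r0:0, $r1:0, $r2:2, $r3:7, $r4:11, $r5:11}
[7] xor  $r1, $r4, $r3  →  {$r0:0, $r1:12, $r2:2, $r3:7, $r4:11, $r5:11}
[8] xori  $r2, $r1, 10  →  {$r0:0, $r1:12, $r2:6, $r3:7, $r4:11, $r5:11}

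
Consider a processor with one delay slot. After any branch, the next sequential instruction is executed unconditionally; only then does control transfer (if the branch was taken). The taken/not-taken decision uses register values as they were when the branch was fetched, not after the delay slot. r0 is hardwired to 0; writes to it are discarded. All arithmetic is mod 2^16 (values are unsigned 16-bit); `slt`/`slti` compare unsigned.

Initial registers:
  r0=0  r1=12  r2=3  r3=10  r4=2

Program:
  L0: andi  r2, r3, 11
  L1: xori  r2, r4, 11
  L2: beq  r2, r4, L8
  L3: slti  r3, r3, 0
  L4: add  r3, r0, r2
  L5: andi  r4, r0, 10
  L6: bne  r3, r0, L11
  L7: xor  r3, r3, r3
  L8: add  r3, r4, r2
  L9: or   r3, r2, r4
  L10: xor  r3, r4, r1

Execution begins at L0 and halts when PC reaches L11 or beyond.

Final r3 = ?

0

[0] andi  r2, r3, 11  →  {r0:0, r1:12, r2:10, r3:10, r4:2}
[1] xori  r2, r4, 11  →  {r0:0, r1:12, r2:9, r3:10, r4:2}
[2] beq  r2, r4, L8  →  {r0:0, r1:12, r2:9, r3:10, r4:2}  ⟨branch fallthrough⟩
[3] slti  r3, r3, 0  →  {r0:0, r1:12, r2:9, r3:0, r4:2}
[4] add  r3, r0, r2  →  {r0:0, r1:12, r2:9, r3:9, r4:2}
[5] andi  r4, r0, 10  →  {r0:0, r1:12, r2:9, r3:9, r4:0}
[6] bne  r3, r0, L11  →  {r0:0, r1:12, r2:9, r3:9, r4:0}  ⟨branch taken⟩
[7] xor  r3, r3, r3  →  {r0:0, r1:12, r2:9, r3:0, r4:0}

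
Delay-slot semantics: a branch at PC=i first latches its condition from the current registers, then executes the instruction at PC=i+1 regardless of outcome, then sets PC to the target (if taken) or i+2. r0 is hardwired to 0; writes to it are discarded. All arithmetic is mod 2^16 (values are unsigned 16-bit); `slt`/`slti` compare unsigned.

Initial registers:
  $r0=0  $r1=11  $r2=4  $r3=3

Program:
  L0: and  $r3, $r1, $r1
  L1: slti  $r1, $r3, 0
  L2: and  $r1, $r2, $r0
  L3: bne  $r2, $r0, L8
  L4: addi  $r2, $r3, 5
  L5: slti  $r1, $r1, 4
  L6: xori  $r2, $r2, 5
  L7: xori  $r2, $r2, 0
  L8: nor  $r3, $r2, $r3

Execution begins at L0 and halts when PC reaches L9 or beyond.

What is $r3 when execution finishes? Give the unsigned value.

PC=0  and  $r3, $r1, $r1     | $r0=0 $r1=11 $r2=4 $r3=11
PC=1  slti  $r1, $r3, 0      | $r0=0 $r1=0 $r2=4 $r3=11
PC=2  and  $r1, $r2, $r0     | $r0=0 $r1=0 $r2=4 $r3=11
PC=3  bne  $r2, $r0, L8      | $r0=0 $r1=0 $r2=4 $r3=11  [TAKEN]
PC=4  addi  $r2, $r3, 5      | $r0=0 $r1=0 $r2=16 $r3=11
PC=8  nor  $r3, $r2, $r3     | $r0=0 $r1=0 $r2=16 $r3=65508

65508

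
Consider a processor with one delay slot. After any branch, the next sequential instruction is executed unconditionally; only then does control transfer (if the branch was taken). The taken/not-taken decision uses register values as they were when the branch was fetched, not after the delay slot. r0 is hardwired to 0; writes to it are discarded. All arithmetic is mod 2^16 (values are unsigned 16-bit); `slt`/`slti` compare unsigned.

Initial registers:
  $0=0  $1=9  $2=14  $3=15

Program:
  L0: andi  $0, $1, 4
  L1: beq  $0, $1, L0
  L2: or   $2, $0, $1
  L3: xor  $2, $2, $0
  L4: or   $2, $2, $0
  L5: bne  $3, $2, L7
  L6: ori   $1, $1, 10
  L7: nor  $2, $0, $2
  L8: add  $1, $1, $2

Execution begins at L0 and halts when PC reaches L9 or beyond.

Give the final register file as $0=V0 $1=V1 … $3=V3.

$0=0 $1=1 $2=65526 $3=15

  step pc=0: andi  $0, $1, 4  regs=(0,9,14,15)
  step pc=1: beq  $0, $1, L0  cond=F  regs=(0,9,14,15)
  step pc=2: or   $2, $0, $1  regs=(0,9,9,15)
  step pc=3: xor  $2, $2, $0  regs=(0,9,9,15)
  step pc=4: or   $2, $2, $0  regs=(0,9,9,15)
  step pc=5: bne  $3, $2, L7  cond=T  regs=(0,9,9,15)
  step pc=6: ori   $1, $1, 10  regs=(0,11,9,15)
  step pc=7: nor  $2, $0, $2  regs=(0,11,65526,15)
  step pc=8: add  $1, $1, $2  regs=(0,1,65526,15)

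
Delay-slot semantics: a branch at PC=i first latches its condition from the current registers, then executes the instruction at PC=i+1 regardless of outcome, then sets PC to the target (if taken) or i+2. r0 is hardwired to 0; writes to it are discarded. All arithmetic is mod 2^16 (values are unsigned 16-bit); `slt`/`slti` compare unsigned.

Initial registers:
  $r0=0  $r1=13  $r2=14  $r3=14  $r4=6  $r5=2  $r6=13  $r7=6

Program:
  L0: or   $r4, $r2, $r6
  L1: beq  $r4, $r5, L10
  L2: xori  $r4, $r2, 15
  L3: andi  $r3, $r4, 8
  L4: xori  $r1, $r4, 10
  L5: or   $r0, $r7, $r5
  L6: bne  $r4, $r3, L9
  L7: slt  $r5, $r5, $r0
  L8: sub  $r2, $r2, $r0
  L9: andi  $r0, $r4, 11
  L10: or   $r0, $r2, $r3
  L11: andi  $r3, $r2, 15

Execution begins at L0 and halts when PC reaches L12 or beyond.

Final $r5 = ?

  step pc=0: or   $r4, $r2, $r6  regs=(0,13,14,14,15,2,13,6)
  step pc=1: beq  $r4, $r5, L10  cond=F  regs=(0,13,14,14,15,2,13,6)
  step pc=2: xori  $r4, $r2, 15  regs=(0,13,14,14,1,2,13,6)
  step pc=3: andi  $r3, $r4, 8  regs=(0,13,14,0,1,2,13,6)
  step pc=4: xori  $r1, $r4, 10  regs=(0,11,14,0,1,2,13,6)
  step pc=5: or   $r0, $r7, $r5  regs=(0,11,14,0,1,2,13,6)
  step pc=6: bne  $r4, $r3, L9  cond=T  regs=(0,11,14,0,1,2,13,6)
  step pc=7: slt  $r5, $r5, $r0  regs=(0,11,14,0,1,0,13,6)
  step pc=9: andi  $r0, $r4, 11  regs=(0,11,14,0,1,0,13,6)
  step pc=10: or   $r0, $r2, $r3  regs=(0,11,14,0,1,0,13,6)
  step pc=11: andi  $r3, $r2, 15  regs=(0,11,14,14,1,0,13,6)

0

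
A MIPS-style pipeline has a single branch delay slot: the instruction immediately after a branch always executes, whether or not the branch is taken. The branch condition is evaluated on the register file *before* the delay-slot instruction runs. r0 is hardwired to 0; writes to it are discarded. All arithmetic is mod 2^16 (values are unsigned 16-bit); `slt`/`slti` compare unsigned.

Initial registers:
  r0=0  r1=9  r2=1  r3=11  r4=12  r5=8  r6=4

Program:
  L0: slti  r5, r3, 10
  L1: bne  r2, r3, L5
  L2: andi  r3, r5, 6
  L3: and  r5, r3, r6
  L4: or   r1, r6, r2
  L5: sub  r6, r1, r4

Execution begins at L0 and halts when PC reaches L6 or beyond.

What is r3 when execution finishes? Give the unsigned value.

0

  step pc=0: slti  r5, r3, 10  regs=(0,9,1,11,12,0,4)
  step pc=1: bne  r2, r3, L5  cond=T  regs=(0,9,1,11,12,0,4)
  step pc=2: andi  r3, r5, 6  regs=(0,9,1,0,12,0,4)
  step pc=5: sub  r6, r1, r4  regs=(0,9,1,0,12,0,65533)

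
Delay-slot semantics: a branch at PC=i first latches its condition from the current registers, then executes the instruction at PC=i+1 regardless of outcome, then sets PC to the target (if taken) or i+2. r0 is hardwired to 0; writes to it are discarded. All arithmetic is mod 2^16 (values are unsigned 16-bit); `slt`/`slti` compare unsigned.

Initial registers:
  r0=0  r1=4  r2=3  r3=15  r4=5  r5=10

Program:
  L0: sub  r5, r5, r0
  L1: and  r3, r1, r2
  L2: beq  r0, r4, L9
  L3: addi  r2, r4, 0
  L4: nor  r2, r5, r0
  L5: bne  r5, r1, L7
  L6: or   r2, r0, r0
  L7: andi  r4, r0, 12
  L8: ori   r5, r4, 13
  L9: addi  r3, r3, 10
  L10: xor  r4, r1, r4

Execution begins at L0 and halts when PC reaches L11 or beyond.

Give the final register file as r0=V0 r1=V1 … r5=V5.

  step pc=0: sub  r5, r5, r0  regs=(0,4,3,15,5,10)
  step pc=1: and  r3, r1, r2  regs=(0,4,3,0,5,10)
  step pc=2: beq  r0, r4, L9  cond=F  regs=(0,4,3,0,5,10)
  step pc=3: addi  r2, r4, 0  regs=(0,4,5,0,5,10)
  step pc=4: nor  r2, r5, r0  regs=(0,4,65525,0,5,10)
  step pc=5: bne  r5, r1, L7  cond=T  regs=(0,4,65525,0,5,10)
  step pc=6: or   r2, r0, r0  regs=(0,4,0,0,5,10)
  step pc=7: andi  r4, r0, 12  regs=(0,4,0,0,0,10)
  step pc=8: ori   r5, r4, 13  regs=(0,4,0,0,0,13)
  step pc=9: addi  r3, r3, 10  regs=(0,4,0,10,0,13)
  step pc=10: xor  r4, r1, r4  regs=(0,4,0,10,4,13)

r0=0 r1=4 r2=0 r3=10 r4=4 r5=13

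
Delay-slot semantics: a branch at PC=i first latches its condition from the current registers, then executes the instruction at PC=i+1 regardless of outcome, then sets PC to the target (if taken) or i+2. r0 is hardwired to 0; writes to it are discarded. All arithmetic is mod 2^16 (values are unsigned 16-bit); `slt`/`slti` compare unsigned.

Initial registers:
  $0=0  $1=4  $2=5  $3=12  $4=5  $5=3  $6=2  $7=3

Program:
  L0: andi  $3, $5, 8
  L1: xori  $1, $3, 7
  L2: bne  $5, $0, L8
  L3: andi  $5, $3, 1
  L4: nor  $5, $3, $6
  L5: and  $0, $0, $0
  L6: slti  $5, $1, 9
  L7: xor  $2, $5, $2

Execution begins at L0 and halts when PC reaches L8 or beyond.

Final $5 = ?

0

PC=0  andi  $3, $5, 8        | $0=0 $1=4 $2=5 $3=0 $4=5 $5=3 $6=2 $7=3
PC=1  xori  $1, $3, 7        | $0=0 $1=7 $2=5 $3=0 $4=5 $5=3 $6=2 $7=3
PC=2  bne  $5, $0, L8        | $0=0 $1=7 $2=5 $3=0 $4=5 $5=3 $6=2 $7=3  [TAKEN]
PC=3  andi  $5, $3, 1        | $0=0 $1=7 $2=5 $3=0 $4=5 $5=0 $6=2 $7=3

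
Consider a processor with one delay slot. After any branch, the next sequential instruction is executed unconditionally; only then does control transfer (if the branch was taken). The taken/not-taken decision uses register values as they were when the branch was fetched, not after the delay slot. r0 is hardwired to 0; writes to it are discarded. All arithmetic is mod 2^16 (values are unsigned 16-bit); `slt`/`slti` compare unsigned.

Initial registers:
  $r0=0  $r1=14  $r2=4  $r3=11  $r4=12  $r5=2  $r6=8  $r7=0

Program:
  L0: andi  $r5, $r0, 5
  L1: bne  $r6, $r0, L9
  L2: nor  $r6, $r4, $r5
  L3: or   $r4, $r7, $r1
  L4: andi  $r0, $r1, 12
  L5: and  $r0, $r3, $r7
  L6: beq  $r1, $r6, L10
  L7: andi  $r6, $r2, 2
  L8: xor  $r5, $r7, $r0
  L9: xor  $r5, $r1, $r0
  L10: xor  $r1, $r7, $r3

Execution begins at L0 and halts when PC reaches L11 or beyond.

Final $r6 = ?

#0 andi  $r5, $r0, 5 ; 0/14/4/11/12/0/8/0
#1 bne  $r6, $r0, L9 ; 0/14/4/11/12/0/8/0 ; →target
#2 nor  $r6, $r4, $r5 ; 0/14/4/11/12/0/65523/0
#9 xor  $r5, $r1, $r0 ; 0/14/4/11/12/14/65523/0
#10 xor  $r1, $r7, $r3 ; 0/11/4/11/12/14/65523/0

65523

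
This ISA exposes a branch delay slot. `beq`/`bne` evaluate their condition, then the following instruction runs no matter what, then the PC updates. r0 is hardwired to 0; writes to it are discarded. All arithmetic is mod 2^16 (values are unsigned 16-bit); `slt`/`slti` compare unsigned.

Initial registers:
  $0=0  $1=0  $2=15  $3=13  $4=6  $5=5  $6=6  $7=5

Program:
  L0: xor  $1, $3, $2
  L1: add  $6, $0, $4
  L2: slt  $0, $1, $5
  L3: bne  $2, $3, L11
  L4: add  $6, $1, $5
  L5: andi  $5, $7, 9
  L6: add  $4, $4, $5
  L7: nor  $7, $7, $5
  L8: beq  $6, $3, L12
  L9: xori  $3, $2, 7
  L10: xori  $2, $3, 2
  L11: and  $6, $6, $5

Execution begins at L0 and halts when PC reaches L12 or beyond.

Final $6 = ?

#0 xor  $1, $3, $2 ; 0/2/15/13/6/5/6/5
#1 add  $6, $0, $4 ; 0/2/15/13/6/5/6/5
#2 slt  $0, $1, $5 ; 0/2/15/13/6/5/6/5
#3 bne  $2, $3, L11 ; 0/2/15/13/6/5/6/5 ; →target
#4 add  $6, $1, $5 ; 0/2/15/13/6/5/7/5
#11 and  $6, $6, $5 ; 0/2/15/13/6/5/5/5

5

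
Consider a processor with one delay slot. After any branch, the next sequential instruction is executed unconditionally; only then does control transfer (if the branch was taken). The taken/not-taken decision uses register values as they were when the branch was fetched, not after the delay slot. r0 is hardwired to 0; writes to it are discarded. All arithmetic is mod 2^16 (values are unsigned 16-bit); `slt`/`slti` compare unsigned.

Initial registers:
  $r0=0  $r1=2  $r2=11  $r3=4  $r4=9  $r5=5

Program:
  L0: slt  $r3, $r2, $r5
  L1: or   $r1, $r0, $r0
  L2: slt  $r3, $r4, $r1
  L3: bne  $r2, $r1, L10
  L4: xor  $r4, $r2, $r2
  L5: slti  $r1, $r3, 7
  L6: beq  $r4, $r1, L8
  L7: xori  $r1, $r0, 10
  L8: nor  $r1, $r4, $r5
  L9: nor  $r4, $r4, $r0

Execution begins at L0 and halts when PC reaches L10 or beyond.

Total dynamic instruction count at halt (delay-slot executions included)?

5

  step pc=0: slt  $r3, $r2, $r5  regs=(0,2,11,0,9,5)
  step pc=1: or   $r1, $r0, $r0  regs=(0,0,11,0,9,5)
  step pc=2: slt  $r3, $r4, $r1  regs=(0,0,11,0,9,5)
  step pc=3: bne  $r2, $r1, L10  cond=T  regs=(0,0,11,0,9,5)
  step pc=4: xor  $r4, $r2, $r2  regs=(0,0,11,0,0,5)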